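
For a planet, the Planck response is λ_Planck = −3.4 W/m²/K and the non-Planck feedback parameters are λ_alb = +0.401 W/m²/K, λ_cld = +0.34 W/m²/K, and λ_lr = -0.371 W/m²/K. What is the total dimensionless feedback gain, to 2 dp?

Convert to gains: g_alb = 0.401/3.4 = 0.1179; g_cld = 0.34/3.4 = 0.1; g_lr = -0.371/3.4 = -0.1091.
Total gain g = 0.1088.

0.11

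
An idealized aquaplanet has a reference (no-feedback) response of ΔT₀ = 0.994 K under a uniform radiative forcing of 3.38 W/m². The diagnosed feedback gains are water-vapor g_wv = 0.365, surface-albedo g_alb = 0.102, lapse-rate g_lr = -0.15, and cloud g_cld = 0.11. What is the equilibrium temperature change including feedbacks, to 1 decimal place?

1.7 K

Total gain g = 0.365 + 0.102 − 0.15 + 0.11 = 0.427.
Amplification A = 1/(1 − 0.427) = 1.745.
ΔT = 0.994 × 1.745 = 1.7 K.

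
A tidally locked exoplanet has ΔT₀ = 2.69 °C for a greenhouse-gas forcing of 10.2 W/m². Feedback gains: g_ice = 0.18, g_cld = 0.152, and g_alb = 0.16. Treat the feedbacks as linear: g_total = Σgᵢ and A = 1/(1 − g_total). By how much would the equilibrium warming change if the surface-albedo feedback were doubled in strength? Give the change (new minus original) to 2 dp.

Original: g = 0.492, ΔT = 2.69/(1−0.492) = 5.2953 °C.
With doubled surface-albedo: g' = 0.652, ΔT' = 2.69/(1−0.652) = 7.7299 °C.
Change = 7.7299 − 5.2953 = 2.43 °C.

2.43 °C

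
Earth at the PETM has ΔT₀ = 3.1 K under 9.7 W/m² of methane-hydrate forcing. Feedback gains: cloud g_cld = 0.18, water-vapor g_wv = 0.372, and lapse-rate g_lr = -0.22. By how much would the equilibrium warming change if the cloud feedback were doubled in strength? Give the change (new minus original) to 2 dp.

Original: g = 0.332, ΔT = 3.1/(1−0.332) = 4.6407 K.
With doubled cloud: g' = 0.512, ΔT' = 3.1/(1−0.512) = 6.3525 K.
Change = 6.3525 − 4.6407 = 1.71 K.

1.71 K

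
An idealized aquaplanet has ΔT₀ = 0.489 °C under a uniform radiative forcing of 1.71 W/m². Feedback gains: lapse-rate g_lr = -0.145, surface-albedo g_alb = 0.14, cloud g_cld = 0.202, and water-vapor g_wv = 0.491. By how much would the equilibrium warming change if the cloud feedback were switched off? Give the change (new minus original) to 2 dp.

-0.62 °C

Original: g = 0.688, ΔT = 0.489/(1−0.688) = 1.5673 °C.
Without cloud: g' = 0.486, ΔT' = 0.489/(1−0.486) = 0.9514 °C.
Change = 0.9514 − 1.5673 = -0.62 °C.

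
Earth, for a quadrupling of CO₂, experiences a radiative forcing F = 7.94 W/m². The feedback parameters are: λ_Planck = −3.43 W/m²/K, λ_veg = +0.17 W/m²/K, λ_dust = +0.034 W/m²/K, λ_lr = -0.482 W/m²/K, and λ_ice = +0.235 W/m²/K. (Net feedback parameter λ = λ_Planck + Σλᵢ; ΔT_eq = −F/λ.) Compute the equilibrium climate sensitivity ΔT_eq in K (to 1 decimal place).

2.3 K

Net feedback parameter λ = (−3.43) + (+0.17) + (+0.034) + (-0.482) + (+0.235) = -3.473 W/m²/K.
ΔT = −F/λ = −7.94/(-3.473) = 2.3 K.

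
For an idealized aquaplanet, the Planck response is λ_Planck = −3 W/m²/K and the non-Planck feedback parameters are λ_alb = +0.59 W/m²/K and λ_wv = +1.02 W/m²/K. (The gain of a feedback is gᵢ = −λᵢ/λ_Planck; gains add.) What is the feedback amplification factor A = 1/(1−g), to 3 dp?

2.158

Convert to gains: g_alb = 0.59/3 = 0.1967; g_wv = 1.02/3 = 0.34.
Total gain g = 0.5367.
A = 1/(1 − 0.5367) = 2.158.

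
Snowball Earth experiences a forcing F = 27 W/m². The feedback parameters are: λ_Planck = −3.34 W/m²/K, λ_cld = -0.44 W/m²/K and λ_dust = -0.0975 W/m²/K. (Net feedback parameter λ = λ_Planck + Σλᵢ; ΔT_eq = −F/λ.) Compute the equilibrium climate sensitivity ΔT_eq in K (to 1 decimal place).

Net feedback parameter λ = (−3.34) + (-0.44) + (-0.0975) = -3.8775 W/m²/K.
ΔT = −F/λ = −27/(-3.8775) = 7.0 K.

7.0 K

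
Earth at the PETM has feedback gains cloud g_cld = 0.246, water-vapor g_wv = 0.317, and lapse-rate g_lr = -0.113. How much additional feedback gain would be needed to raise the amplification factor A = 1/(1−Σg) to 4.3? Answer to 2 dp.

0.32

Current total gain = 0.45.
Target gain for A = 4.3: g* = 1 − 1/4.3 = 0.7674.
Additional gain needed = 0.7674 − 0.45 = 0.32.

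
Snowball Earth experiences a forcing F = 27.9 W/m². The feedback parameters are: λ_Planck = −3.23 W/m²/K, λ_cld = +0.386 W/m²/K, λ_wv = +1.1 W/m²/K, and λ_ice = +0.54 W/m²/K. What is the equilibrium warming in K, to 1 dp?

23.2 K

Net feedback parameter λ = (−3.23) + (+0.386) + (+1.1) + (+0.54) = -1.204 W/m²/K.
ΔT = −F/λ = −27.9/(-1.204) = 23.2 K.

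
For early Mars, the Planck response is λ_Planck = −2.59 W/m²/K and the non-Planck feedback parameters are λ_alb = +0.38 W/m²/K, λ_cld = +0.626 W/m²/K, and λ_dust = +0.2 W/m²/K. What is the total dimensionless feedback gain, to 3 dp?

0.466

Convert to gains: g_alb = 0.38/2.59 = 0.1467; g_cld = 0.626/2.59 = 0.2417; g_dust = 0.2/2.59 = 0.07722.
Total gain g = 0.46562.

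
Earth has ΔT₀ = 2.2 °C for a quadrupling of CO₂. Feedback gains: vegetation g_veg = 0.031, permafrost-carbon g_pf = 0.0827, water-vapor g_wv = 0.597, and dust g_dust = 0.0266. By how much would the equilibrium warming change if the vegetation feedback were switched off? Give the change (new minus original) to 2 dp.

Original: g = 0.7373, ΔT = 2.2/(1−0.7373) = 8.3746 °C.
Without vegetation: g' = 0.7063, ΔT' = 2.2/(1−0.7063) = 7.4906 °C.
Change = 7.4906 − 8.3746 = -0.88 °C.

-0.88 °C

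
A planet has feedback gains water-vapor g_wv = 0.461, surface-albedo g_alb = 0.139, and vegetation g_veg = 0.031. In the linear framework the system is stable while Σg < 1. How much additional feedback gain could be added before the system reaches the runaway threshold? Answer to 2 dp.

Current total gain = 0.461 + 0.139 + 0.031 = 0.631.
Margin to runaway = 1 − 0.631 = 0.37.

0.37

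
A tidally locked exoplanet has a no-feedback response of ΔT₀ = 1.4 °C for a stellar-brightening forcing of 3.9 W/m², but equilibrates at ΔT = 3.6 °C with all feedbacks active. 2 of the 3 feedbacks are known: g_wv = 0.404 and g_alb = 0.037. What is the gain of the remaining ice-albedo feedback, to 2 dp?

Amplification A = ΔT/ΔT₀ = 3.6/1.4 = 2.571.
Total gain g = 1 − 1/A = 1 − 1/2.571 = 0.611.
Known gains sum to 0.404 + 0.037 = 0.441.
g_ice = 0.611 − 0.441 = 0.17.

0.17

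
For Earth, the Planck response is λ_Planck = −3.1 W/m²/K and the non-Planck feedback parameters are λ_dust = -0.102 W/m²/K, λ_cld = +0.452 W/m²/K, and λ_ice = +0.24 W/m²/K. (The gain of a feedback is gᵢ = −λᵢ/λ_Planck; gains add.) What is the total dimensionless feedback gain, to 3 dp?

Convert to gains: g_dust = -0.102/3.1 = -0.0329; g_cld = 0.452/3.1 = 0.1458; g_ice = 0.24/3.1 = 0.07742.
Total gain g = 0.19032.

0.190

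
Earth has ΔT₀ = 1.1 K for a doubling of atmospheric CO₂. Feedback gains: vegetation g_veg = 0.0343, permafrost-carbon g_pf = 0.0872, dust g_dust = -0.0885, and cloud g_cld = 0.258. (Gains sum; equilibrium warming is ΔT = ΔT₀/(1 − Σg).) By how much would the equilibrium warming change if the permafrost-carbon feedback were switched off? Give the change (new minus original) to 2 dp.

Original: g = 0.291, ΔT = 1.1/(1−0.291) = 1.5515 K.
Without permafrost-carbon: g' = 0.2038, ΔT' = 1.1/(1−0.2038) = 1.3816 K.
Change = 1.3816 − 1.5515 = -0.17 K.

-0.17 K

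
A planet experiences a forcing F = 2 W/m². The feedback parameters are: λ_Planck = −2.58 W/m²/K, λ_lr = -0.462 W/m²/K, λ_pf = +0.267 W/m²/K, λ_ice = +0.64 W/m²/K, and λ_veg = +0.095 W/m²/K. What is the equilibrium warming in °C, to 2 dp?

0.98 °C

Net feedback parameter λ = (−2.58) + (-0.462) + (+0.267) + (+0.64) + (+0.095) = -2.04 W/m²/K.
ΔT = −F/λ = −2/(-2.04) = 0.98 °C.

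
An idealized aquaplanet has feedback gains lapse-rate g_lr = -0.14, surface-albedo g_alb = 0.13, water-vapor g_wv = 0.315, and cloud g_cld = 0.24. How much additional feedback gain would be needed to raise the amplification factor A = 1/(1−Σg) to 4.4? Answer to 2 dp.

Current total gain = 0.545.
Target gain for A = 4.4: g* = 1 − 1/4.4 = 0.7727.
Additional gain needed = 0.7727 − 0.545 = 0.23.

0.23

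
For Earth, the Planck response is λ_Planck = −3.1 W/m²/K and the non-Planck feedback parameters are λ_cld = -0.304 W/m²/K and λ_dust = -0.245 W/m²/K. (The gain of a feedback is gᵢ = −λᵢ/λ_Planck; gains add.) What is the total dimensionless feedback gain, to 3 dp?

-0.177

Convert to gains: g_cld = -0.304/3.1 = -0.09806; g_dust = -0.245/3.1 = -0.07903.
Total gain g = -0.17709.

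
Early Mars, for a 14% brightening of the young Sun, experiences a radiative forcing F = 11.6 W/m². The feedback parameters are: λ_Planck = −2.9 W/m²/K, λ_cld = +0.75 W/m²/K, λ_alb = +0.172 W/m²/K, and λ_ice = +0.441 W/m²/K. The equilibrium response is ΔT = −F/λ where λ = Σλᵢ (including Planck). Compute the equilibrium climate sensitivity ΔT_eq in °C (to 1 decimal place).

7.5 °C

Net feedback parameter λ = (−2.9) + (+0.75) + (+0.172) + (+0.441) = -1.537 W/m²/K.
ΔT = −F/λ = −11.6/(-1.537) = 7.5 °C.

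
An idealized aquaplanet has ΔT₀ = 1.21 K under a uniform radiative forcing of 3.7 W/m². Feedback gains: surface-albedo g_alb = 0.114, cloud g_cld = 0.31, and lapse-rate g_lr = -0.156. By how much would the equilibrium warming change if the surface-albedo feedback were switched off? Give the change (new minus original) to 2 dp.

-0.22 K

Original: g = 0.268, ΔT = 1.21/(1−0.268) = 1.6530 K.
Without surface-albedo: g' = 0.154, ΔT' = 1.21/(1−0.154) = 1.4303 K.
Change = 1.4303 − 1.6530 = -0.22 K.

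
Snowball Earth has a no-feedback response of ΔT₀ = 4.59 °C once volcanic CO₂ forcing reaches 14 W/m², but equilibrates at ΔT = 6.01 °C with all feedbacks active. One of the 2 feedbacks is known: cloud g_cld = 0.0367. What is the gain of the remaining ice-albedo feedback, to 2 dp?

0.20

Amplification A = ΔT/ΔT₀ = 6.01/4.59 = 1.309.
Total gain g = 1 − 1/A = 1 − 1/1.309 = 0.2361.
The known gain is 0.0367.
g_ice = 0.2361 − 0.0367 = 0.20.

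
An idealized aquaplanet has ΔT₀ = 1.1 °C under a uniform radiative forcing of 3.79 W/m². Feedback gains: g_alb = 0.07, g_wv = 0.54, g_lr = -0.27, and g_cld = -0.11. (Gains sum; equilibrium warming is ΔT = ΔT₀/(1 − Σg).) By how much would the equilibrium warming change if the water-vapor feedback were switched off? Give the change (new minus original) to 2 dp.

Original: g = 0.23, ΔT = 1.1/(1−0.23) = 1.4286 °C.
Without water-vapor: g' = -0.31, ΔT' = 1.1/(1+0.31) = 0.8397 °C.
Change = 0.8397 − 1.4286 = -0.59 °C.

-0.59 °C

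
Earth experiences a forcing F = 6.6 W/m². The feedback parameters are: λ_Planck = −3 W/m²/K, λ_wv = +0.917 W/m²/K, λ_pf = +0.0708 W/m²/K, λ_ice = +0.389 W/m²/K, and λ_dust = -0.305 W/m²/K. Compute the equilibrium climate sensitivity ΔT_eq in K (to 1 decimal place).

Net feedback parameter λ = (−3) + (+0.917) + (+0.0708) + (+0.389) + (-0.305) = -1.9282 W/m²/K.
ΔT = −F/λ = −6.6/(-1.9282) = 3.4 K.

3.4 K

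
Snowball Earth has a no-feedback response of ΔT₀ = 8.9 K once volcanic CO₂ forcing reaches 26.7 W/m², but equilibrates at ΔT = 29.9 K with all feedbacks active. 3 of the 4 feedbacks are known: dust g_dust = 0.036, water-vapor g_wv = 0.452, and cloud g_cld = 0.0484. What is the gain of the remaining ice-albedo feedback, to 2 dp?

0.17

Amplification A = ΔT/ΔT₀ = 29.9/8.9 = 3.36.
Total gain g = 1 − 1/A = 1 − 1/3.36 = 0.7024.
Known gains sum to 0.036 + 0.452 + 0.0484 = 0.5364.
g_ice = 0.7024 − 0.5364 = 0.17.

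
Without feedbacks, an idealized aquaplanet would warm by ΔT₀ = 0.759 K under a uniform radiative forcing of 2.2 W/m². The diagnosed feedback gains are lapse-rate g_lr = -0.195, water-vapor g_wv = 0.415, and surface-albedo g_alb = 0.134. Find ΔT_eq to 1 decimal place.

1.2 K

Total gain g = -0.195 + 0.415 + 0.134 = 0.354.
Amplification A = 1/(1 − 0.354) = 1.548.
ΔT = 0.759 × 1.548 = 1.2 K.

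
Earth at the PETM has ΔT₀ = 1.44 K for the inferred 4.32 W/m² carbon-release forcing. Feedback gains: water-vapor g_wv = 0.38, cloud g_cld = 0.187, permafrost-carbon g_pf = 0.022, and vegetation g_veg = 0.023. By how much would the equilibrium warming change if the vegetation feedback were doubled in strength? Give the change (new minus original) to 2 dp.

Original: g = 0.612, ΔT = 1.44/(1−0.612) = 3.7113 K.
With doubled vegetation: g' = 0.635, ΔT' = 1.44/(1−0.635) = 3.9452 K.
Change = 3.9452 − 3.7113 = 0.23 K.

0.23 K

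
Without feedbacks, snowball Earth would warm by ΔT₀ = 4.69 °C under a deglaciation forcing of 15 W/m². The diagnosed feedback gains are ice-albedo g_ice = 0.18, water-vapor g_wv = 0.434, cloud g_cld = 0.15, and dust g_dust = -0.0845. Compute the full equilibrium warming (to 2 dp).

Total gain g = 0.18 + 0.434 + 0.15 − 0.0845 = 0.6795.
Amplification A = 1/(1 − 0.6795) = 3.12.
ΔT = 4.69 × 3.12 = 14.63 °C.

14.63 °C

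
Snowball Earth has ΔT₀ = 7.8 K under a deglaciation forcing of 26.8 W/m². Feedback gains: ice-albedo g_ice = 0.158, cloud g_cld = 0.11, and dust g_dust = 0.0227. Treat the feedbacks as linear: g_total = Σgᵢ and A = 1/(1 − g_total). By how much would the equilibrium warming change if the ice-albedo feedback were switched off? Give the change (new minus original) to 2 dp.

-2.00 K

Original: g = 0.2907, ΔT = 7.8/(1−0.2907) = 10.9968 K.
Without ice-albedo: g' = 0.1327, ΔT' = 7.8/(1−0.1327) = 8.9934 K.
Change = 8.9934 − 10.9968 = -2.00 K.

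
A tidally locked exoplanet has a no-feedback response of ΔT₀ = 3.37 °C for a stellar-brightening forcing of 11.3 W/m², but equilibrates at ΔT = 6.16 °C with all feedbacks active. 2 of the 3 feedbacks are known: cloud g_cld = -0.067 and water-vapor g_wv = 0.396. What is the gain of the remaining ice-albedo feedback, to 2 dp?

0.12

Amplification A = ΔT/ΔT₀ = 6.16/3.37 = 1.828.
Total gain g = 1 − 1/A = 1 − 1/1.828 = 0.453.
Known gains sum to -0.067 + 0.396 = 0.329.
g_ice = 0.453 − 0.329 = 0.12.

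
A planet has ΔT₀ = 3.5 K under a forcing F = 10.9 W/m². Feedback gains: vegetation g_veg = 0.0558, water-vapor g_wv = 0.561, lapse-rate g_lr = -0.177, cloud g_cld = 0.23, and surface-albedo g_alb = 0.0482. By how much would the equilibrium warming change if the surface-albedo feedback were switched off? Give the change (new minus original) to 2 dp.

Original: g = 0.718, ΔT = 3.5/(1−0.718) = 12.4113 K.
Without surface-albedo: g' = 0.6698, ΔT' = 3.5/(1−0.6698) = 10.5996 K.
Change = 10.5996 − 12.4113 = -1.81 K.

-1.81 K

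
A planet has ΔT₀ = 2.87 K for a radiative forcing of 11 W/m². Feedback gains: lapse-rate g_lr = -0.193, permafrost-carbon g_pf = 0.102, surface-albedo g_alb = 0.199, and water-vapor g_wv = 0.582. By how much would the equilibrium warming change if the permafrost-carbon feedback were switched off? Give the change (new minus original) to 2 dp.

-2.29 K

Original: g = 0.69, ΔT = 2.87/(1−0.69) = 9.2581 K.
Without permafrost-carbon: g' = 0.588, ΔT' = 2.87/(1−0.588) = 6.9660 K.
Change = 6.9660 − 9.2581 = -2.29 K.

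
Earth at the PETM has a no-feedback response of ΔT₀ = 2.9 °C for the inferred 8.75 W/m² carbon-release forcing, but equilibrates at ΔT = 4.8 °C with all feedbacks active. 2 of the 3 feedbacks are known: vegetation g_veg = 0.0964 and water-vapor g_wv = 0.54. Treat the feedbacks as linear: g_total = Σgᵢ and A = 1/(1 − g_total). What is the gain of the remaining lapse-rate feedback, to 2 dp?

-0.24

Amplification A = ΔT/ΔT₀ = 4.8/2.9 = 1.655.
Total gain g = 1 − 1/A = 1 − 1/1.655 = 0.3958.
Known gains sum to 0.0964 + 0.54 = 0.6364.
g_lr = 0.3958 − 0.6364 = -0.24.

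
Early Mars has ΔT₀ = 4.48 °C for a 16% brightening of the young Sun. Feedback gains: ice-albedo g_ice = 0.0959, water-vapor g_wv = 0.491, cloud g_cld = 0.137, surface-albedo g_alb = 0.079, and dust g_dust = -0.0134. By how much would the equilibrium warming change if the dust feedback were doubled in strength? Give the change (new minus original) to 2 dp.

Original: g = 0.7895, ΔT = 4.48/(1−0.7895) = 21.2827 °C.
With doubled dust: g' = 0.7761, ΔT' = 4.48/(1−0.7761) = 20.0089 °C.
Change = 20.0089 − 21.2827 = -1.27 °C.

-1.27 °C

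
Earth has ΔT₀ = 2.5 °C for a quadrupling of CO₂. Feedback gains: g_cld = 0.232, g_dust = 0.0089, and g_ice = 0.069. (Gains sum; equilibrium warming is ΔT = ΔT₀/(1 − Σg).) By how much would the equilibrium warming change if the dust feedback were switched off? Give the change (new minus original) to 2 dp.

Original: g = 0.3099, ΔT = 2.5/(1−0.3099) = 3.6227 °C.
Without dust: g' = 0.301, ΔT' = 2.5/(1−0.301) = 3.5765 °C.
Change = 3.5765 − 3.6227 = -0.05 °C.

-0.05 °C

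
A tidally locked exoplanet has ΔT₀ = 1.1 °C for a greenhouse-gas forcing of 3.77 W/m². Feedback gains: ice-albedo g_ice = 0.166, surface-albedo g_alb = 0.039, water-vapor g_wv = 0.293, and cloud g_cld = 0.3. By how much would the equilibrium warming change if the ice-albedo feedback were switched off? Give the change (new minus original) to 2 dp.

-2.46 °C

Original: g = 0.798, ΔT = 1.1/(1−0.798) = 5.4455 °C.
Without ice-albedo: g' = 0.632, ΔT' = 1.1/(1−0.632) = 2.9891 °C.
Change = 2.9891 − 5.4455 = -2.46 °C.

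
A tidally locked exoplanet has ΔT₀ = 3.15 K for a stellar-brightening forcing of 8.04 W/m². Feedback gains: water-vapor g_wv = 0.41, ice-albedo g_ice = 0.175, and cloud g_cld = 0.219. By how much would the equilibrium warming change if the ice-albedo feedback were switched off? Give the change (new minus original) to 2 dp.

Original: g = 0.804, ΔT = 3.15/(1−0.804) = 16.0714 K.
Without ice-albedo: g' = 0.629, ΔT' = 3.15/(1−0.629) = 8.4906 K.
Change = 8.4906 − 16.0714 = -7.58 K.

-7.58 K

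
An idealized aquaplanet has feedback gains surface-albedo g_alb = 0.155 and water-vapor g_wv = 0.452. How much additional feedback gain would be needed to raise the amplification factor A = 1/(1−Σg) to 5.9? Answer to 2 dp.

0.22

Current total gain = 0.607.
Target gain for A = 5.9: g* = 1 − 1/5.9 = 0.8305.
Additional gain needed = 0.8305 − 0.607 = 0.22.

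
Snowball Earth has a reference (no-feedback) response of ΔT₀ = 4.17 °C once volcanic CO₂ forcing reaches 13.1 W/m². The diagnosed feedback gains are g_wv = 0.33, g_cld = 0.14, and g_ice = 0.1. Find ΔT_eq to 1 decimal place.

Total gain g = 0.33 + 0.14 + 0.1 = 0.57.
Amplification A = 1/(1 − 0.57) = 2.326.
ΔT = 4.17 × 2.326 = 9.7 °C.

9.7 °C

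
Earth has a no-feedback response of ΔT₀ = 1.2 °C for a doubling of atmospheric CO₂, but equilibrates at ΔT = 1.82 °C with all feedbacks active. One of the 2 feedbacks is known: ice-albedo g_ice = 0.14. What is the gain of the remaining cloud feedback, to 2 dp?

Amplification A = ΔT/ΔT₀ = 1.82/1.2 = 1.517.
Total gain g = 1 − 1/A = 1 − 1/1.517 = 0.3408.
The known gain is 0.14.
g_cld = 0.3408 − 0.14 = 0.20.

0.20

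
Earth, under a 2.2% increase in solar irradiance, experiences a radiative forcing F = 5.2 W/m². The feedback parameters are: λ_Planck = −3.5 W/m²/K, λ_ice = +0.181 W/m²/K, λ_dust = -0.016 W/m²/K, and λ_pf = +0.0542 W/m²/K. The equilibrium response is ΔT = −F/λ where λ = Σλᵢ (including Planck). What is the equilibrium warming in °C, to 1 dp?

Net feedback parameter λ = (−3.5) + (+0.181) + (-0.016) + (+0.0542) = -3.2808 W/m²/K.
ΔT = −F/λ = −5.2/(-3.2808) = 1.6 °C.

1.6 °C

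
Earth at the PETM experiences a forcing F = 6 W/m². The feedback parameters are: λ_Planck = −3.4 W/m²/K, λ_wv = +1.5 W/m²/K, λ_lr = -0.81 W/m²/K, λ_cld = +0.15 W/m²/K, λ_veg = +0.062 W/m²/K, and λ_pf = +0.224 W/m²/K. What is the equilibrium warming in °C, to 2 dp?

Net feedback parameter λ = (−3.4) + (+1.5) + (-0.81) + (+0.15) + (+0.062) + (+0.224) = -2.274 W/m²/K.
ΔT = −F/λ = −6/(-2.274) = 2.64 °C.

2.64 °C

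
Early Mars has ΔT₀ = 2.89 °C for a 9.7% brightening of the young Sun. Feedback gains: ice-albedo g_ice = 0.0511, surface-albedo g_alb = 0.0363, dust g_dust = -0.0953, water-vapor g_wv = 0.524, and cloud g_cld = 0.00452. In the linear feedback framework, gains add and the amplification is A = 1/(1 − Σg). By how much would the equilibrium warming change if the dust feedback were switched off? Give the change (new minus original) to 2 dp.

Original: g = 0.52062, ΔT = 2.89/(1−0.52062) = 6.0286 °C.
Without dust: g' = 0.61592, ΔT' = 2.89/(1−0.61592) = 7.5245 °C.
Change = 7.5245 − 6.0286 = 1.50 °C.

1.50 °C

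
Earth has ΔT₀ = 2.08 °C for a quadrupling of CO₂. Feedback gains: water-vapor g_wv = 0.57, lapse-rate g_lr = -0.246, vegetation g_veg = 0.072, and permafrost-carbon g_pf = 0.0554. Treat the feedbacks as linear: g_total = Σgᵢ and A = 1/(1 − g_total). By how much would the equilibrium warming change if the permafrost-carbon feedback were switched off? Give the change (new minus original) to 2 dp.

Original: g = 0.4514, ΔT = 2.08/(1−0.4514) = 3.7915 °C.
Without permafrost-carbon: g' = 0.396, ΔT' = 2.08/(1−0.396) = 3.4437 °C.
Change = 3.4437 − 3.7915 = -0.35 °C.

-0.35 °C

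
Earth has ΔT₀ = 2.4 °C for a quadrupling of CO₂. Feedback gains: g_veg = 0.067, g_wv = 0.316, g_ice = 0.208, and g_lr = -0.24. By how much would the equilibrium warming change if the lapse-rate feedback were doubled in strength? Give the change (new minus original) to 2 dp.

Original: g = 0.351, ΔT = 2.4/(1−0.351) = 3.6980 °C.
With doubled lapse-rate: g' = 0.111, ΔT' = 2.4/(1−0.111) = 2.6997 °C.
Change = 2.6997 − 3.6980 = -1.00 °C.

-1.00 °C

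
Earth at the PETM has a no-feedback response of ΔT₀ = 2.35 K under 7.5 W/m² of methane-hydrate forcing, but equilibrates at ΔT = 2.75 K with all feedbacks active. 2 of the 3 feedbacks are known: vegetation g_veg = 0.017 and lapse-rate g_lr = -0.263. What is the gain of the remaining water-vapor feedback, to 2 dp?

0.39

Amplification A = ΔT/ΔT₀ = 2.75/2.35 = 1.17.
Total gain g = 1 − 1/A = 1 − 1/1.17 = 0.1453.
Known gains sum to 0.017 − 0.263 = -0.246.
g_wv = 0.1453 + 0.246 = 0.39.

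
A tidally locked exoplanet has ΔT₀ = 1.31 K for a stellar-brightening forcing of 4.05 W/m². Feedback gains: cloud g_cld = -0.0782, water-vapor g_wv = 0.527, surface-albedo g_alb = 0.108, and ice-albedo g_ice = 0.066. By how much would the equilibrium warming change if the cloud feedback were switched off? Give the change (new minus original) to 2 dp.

0.91 K

Original: g = 0.6228, ΔT = 1.31/(1−0.6228) = 3.4730 K.
Without cloud: g' = 0.701, ΔT' = 1.31/(1−0.701) = 4.3813 K.
Change = 4.3813 − 3.4730 = 0.91 K.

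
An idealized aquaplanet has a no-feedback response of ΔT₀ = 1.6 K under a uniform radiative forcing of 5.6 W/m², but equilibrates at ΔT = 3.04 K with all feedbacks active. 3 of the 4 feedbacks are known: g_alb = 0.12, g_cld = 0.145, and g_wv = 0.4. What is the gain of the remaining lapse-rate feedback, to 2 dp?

Amplification A = ΔT/ΔT₀ = 3.04/1.6 = 1.9.
Total gain g = 1 − 1/A = 1 − 1/1.9 = 0.4737.
Known gains sum to 0.12 + 0.145 + 0.4 = 0.665.
g_lr = 0.4737 − 0.665 = -0.19.

-0.19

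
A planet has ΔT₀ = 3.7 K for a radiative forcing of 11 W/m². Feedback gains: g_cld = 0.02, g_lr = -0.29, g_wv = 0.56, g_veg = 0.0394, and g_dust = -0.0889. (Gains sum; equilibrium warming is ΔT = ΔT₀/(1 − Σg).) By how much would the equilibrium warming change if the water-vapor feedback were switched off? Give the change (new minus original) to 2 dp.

-2.07 K

Original: g = 0.2405, ΔT = 3.7/(1−0.2405) = 4.8716 K.
Without water-vapor: g' = -0.3195, ΔT' = 3.7/(1+0.3195) = 2.8041 K.
Change = 2.8041 − 4.8716 = -2.07 K.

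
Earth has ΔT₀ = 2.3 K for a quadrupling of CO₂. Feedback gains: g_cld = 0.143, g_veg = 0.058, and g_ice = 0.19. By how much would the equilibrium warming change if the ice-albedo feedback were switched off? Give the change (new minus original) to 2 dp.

-0.90 K

Original: g = 0.391, ΔT = 2.3/(1−0.391) = 3.7767 K.
Without ice-albedo: g' = 0.201, ΔT' = 2.3/(1−0.201) = 2.8786 K.
Change = 2.8786 − 3.7767 = -0.90 K.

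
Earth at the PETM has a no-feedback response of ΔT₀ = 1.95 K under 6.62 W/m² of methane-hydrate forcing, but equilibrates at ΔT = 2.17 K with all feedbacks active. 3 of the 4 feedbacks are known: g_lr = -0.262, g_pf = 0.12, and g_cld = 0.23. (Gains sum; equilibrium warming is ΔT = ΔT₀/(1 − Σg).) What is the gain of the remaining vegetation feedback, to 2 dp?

Amplification A = ΔT/ΔT₀ = 2.17/1.95 = 1.113.
Total gain g = 1 − 1/A = 1 − 1/1.113 = 0.1015.
Known gains sum to -0.262 + 0.12 + 0.23 = 0.088.
g_veg = 0.1015 − 0.088 = 0.01.

0.01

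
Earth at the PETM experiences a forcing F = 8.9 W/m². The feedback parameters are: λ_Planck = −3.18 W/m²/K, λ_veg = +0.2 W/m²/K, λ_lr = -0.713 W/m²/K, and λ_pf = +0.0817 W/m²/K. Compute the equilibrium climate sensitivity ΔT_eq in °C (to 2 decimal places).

Net feedback parameter λ = (−3.18) + (+0.2) + (-0.713) + (+0.0817) = -3.6113 W/m²/K.
ΔT = −F/λ = −8.9/(-3.6113) = 2.46 °C.

2.46 °C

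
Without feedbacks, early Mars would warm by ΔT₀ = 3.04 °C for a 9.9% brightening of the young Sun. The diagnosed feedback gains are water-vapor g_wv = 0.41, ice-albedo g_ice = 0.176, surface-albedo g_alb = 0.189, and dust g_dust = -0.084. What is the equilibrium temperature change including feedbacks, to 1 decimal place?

Total gain g = 0.41 + 0.176 + 0.189 − 0.084 = 0.691.
Amplification A = 1/(1 − 0.691) = 3.236.
ΔT = 3.04 × 3.236 = 9.8 °C.

9.8 °C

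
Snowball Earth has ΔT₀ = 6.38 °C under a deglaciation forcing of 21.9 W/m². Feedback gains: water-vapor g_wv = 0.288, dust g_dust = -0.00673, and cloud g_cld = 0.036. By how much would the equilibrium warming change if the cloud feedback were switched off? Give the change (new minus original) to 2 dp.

-0.47 °C

Original: g = 0.31727, ΔT = 6.38/(1−0.31727) = 9.3448 °C.
Without cloud: g' = 0.28127, ΔT' = 6.38/(1−0.28127) = 8.8768 °C.
Change = 8.8768 − 9.3448 = -0.47 °C.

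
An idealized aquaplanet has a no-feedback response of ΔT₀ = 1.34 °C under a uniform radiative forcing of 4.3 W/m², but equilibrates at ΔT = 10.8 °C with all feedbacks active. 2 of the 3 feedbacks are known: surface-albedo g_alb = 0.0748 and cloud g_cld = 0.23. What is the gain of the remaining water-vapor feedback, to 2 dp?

Amplification A = ΔT/ΔT₀ = 10.8/1.34 = 8.06.
Total gain g = 1 − 1/A = 1 − 1/8.06 = 0.8759.
Known gains sum to 0.0748 + 0.23 = 0.3048.
g_wv = 0.8759 − 0.3048 = 0.57.

0.57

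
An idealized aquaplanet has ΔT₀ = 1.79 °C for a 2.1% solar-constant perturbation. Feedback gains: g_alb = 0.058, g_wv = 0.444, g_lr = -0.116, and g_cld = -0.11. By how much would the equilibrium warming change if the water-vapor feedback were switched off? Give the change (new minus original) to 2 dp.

-0.94 °C

Original: g = 0.276, ΔT = 1.79/(1−0.276) = 2.4724 °C.
Without water-vapor: g' = -0.168, ΔT' = 1.79/(1+0.168) = 1.5325 °C.
Change = 1.5325 − 2.4724 = -0.94 °C.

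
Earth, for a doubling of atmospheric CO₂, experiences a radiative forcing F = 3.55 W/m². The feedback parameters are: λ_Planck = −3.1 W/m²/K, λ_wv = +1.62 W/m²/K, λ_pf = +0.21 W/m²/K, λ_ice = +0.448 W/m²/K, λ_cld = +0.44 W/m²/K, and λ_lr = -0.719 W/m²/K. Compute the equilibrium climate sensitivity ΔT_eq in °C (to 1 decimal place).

Net feedback parameter λ = (−3.1) + (+1.62) + (+0.21) + (+0.448) + (+0.44) + (-0.719) = -1.101 W/m²/K.
ΔT = −F/λ = −3.55/(-1.101) = 3.2 °C.

3.2 °C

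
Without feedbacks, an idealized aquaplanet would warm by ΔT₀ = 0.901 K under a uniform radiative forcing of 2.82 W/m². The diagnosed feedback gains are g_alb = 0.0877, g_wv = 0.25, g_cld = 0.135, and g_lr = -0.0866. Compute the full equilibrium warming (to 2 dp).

Total gain g = 0.0877 + 0.25 + 0.135 − 0.0866 = 0.3861.
Amplification A = 1/(1 − 0.3861) = 1.629.
ΔT = 0.901 × 1.629 = 1.47 K.

1.47 K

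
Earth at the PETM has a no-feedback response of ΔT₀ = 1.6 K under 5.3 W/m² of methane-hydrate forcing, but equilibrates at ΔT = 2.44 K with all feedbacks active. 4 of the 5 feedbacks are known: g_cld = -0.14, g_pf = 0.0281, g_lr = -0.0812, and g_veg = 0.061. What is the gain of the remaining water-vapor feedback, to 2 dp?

0.48

Amplification A = ΔT/ΔT₀ = 2.44/1.6 = 1.525.
Total gain g = 1 − 1/A = 1 − 1/1.525 = 0.3443.
Known gains sum to -0.14 + 0.0281 − 0.0812 + 0.061 = -0.1321.
g_wv = 0.3443 + 0.1321 = 0.48.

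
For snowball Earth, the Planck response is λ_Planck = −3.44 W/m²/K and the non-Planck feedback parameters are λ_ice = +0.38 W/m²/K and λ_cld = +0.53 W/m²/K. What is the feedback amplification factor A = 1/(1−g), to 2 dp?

1.36

Convert to gains: g_ice = 0.38/3.44 = 0.1105; g_cld = 0.53/3.44 = 0.1541.
Total gain g = 0.2646.
A = 1/(1 − 0.2646) = 1.36.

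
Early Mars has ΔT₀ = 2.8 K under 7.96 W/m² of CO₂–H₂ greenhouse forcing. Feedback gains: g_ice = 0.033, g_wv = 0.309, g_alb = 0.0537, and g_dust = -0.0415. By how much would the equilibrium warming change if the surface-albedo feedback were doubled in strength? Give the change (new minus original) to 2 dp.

Original: g = 0.3542, ΔT = 2.8/(1−0.3542) = 4.3357 K.
With doubled surface-albedo: g' = 0.4079, ΔT' = 2.8/(1−0.4079) = 4.7289 K.
Change = 4.7289 − 4.3357 = 0.39 K.

0.39 K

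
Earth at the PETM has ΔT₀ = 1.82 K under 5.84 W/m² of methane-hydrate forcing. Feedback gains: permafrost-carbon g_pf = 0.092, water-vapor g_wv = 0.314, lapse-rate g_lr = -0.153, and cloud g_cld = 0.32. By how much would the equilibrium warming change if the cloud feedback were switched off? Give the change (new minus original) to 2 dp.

-1.83 K

Original: g = 0.573, ΔT = 1.82/(1−0.573) = 4.2623 K.
Without cloud: g' = 0.253, ΔT' = 1.82/(1−0.253) = 2.4364 K.
Change = 2.4364 − 4.2623 = -1.83 K.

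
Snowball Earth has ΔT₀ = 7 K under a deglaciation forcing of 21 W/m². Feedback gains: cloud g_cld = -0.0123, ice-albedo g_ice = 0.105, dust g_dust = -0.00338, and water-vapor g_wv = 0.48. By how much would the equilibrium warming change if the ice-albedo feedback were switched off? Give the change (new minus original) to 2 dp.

-3.19 K

Original: g = 0.56932, ΔT = 7/(1−0.56932) = 16.2534 K.
Without ice-albedo: g' = 0.46432, ΔT' = 7/(1−0.46432) = 13.0675 K.
Change = 13.0675 − 16.2534 = -3.19 K.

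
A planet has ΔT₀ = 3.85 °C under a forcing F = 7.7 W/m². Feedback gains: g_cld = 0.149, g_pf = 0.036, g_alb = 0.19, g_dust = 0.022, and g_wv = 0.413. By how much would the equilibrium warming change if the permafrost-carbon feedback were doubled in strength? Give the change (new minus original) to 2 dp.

4.74 °C

Original: g = 0.81, ΔT = 3.85/(1−0.81) = 20.2632 °C.
With doubled permafrost-carbon: g' = 0.846, ΔT' = 3.85/(1−0.846) = 25.0000 °C.
Change = 25.0000 − 20.2632 = 4.74 °C.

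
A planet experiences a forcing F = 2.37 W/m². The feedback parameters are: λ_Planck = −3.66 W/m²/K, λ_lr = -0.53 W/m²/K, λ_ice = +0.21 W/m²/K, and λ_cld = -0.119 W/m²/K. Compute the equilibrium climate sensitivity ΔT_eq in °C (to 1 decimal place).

0.6 °C

Net feedback parameter λ = (−3.66) + (-0.53) + (+0.21) + (-0.119) = -4.099 W/m²/K.
ΔT = −F/λ = −2.37/(-4.099) = 0.6 °C.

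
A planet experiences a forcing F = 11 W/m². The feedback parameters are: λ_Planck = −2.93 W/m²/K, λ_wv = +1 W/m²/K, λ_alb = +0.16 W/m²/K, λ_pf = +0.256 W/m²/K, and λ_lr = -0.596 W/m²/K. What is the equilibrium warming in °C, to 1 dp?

5.2 °C

Net feedback parameter λ = (−2.93) + (+1) + (+0.16) + (+0.256) + (-0.596) = -2.11 W/m²/K.
ΔT = −F/λ = −11/(-2.11) = 5.2 °C.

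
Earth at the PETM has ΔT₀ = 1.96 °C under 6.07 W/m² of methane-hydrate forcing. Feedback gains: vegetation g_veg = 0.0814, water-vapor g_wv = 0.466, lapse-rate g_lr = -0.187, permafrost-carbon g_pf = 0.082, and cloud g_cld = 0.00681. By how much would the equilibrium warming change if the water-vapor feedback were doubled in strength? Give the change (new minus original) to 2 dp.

Original: g = 0.44921, ΔT = 1.96/(1−0.44921) = 3.5585 °C.
With doubled water-vapor: g' = 0.91521, ΔT' = 1.96/(1−0.91521) = 23.1159 °C.
Change = 23.1159 − 3.5585 = 19.56 °C.

19.56 °C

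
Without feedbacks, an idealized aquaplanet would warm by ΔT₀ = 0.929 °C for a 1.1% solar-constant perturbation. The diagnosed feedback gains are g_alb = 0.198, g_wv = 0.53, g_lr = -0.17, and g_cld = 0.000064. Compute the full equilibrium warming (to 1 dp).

Total gain g = 0.198 + 0.53 − 0.17 + 0.000064 = 0.558064.
Amplification A = 1/(1 − 0.558064) = 2.263.
ΔT = 0.929 × 2.263 = 2.1 °C.

2.1 °C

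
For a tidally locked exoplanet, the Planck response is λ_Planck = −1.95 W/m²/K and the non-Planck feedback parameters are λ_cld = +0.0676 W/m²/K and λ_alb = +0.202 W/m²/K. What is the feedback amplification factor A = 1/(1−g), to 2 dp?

1.16

Convert to gains: g_cld = 0.0676/1.95 = 0.03467; g_alb = 0.202/1.95 = 0.1036.
Total gain g = 0.13827.
A = 1/(1 − 0.13827) = 1.16.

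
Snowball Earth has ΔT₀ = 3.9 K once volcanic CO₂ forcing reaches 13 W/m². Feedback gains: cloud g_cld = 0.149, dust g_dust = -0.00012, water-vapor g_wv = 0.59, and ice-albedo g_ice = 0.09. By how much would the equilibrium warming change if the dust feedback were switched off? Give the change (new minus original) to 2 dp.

Original: g = 0.82888, ΔT = 3.9/(1−0.82888) = 22.7910 K.
Without dust: g' = 0.829, ΔT' = 3.9/(1−0.829) = 22.8070 K.
Change = 22.8070 − 22.7910 = 0.02 K.

0.02 K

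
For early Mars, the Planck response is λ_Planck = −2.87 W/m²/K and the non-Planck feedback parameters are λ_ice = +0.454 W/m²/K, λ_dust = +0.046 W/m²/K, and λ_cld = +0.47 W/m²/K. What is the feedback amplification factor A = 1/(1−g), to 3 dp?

Convert to gains: g_ice = 0.454/2.87 = 0.1582; g_dust = 0.046/2.87 = 0.01603; g_cld = 0.47/2.87 = 0.1638.
Total gain g = 0.33803.
A = 1/(1 − 0.33803) = 1.511.

1.511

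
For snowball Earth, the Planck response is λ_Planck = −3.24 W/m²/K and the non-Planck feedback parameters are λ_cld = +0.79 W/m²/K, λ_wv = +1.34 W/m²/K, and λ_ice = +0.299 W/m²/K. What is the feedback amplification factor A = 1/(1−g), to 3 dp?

3.995

Convert to gains: g_cld = 0.79/3.24 = 0.2438; g_wv = 1.34/3.24 = 0.4136; g_ice = 0.299/3.24 = 0.09228.
Total gain g = 0.74968.
A = 1/(1 − 0.74968) = 3.995.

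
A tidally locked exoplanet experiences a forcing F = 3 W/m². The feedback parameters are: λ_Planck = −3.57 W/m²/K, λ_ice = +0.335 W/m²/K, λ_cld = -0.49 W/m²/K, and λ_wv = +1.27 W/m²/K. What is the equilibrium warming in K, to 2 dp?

1.22 K

Net feedback parameter λ = (−3.57) + (+0.335) + (-0.49) + (+1.27) = -2.455 W/m²/K.
ΔT = −F/λ = −3/(-2.455) = 1.22 K.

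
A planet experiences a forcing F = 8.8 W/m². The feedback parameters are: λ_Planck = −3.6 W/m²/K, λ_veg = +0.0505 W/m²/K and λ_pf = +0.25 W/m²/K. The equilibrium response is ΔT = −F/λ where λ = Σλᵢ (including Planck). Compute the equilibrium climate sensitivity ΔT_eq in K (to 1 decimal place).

Net feedback parameter λ = (−3.6) + (+0.0505) + (+0.25) = -3.2995 W/m²/K.
ΔT = −F/λ = −8.8/(-3.2995) = 2.7 K.

2.7 K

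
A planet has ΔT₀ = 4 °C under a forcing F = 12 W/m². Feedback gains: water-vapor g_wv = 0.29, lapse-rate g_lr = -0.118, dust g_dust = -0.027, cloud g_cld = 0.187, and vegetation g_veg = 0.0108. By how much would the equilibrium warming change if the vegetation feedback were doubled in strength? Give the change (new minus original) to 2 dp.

Original: g = 0.3428, ΔT = 4/(1−0.3428) = 6.0864 °C.
With doubled vegetation: g' = 0.3536, ΔT' = 4/(1−0.3536) = 6.1881 °C.
Change = 6.1881 − 6.0864 = 0.10 °C.

0.10 °C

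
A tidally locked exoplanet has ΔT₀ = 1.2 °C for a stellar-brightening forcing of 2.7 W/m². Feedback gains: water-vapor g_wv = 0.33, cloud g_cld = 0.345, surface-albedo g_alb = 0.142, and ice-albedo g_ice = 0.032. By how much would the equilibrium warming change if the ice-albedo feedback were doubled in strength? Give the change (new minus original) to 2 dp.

Original: g = 0.849, ΔT = 1.2/(1−0.849) = 7.9470 °C.
With doubled ice-albedo: g' = 0.881, ΔT' = 1.2/(1−0.881) = 10.0840 °C.
Change = 10.0840 − 7.9470 = 2.14 °C.

2.14 °C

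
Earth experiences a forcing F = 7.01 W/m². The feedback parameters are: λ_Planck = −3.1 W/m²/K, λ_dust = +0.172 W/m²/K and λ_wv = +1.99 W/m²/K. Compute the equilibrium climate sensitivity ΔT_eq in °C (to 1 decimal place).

7.5 °C

Net feedback parameter λ = (−3.1) + (+0.172) + (+1.99) = -0.938 W/m²/K.
ΔT = −F/λ = −7.01/(-0.938) = 7.5 °C.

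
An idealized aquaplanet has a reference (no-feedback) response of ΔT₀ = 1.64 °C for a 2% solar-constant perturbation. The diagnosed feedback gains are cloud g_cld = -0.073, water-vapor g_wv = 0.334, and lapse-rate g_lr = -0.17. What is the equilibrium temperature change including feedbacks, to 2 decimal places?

1.80 °C

Total gain g = -0.073 + 0.334 − 0.17 = 0.091.
Amplification A = 1/(1 − 0.091) = 1.1.
ΔT = 1.64 × 1.1 = 1.80 °C.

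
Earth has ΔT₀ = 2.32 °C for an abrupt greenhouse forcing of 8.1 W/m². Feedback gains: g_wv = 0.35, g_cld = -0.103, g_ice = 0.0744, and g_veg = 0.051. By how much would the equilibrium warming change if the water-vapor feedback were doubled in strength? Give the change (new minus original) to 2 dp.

Original: g = 0.3724, ΔT = 2.32/(1−0.3724) = 3.6966 °C.
With doubled water-vapor: g' = 0.7224, ΔT' = 2.32/(1−0.7224) = 8.3573 °C.
Change = 8.3573 − 3.6966 = 4.66 °C.

4.66 °C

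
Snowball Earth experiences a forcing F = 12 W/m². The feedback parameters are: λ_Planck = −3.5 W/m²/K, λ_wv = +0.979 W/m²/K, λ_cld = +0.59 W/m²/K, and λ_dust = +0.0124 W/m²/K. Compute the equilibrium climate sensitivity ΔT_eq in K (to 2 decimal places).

6.25 K

Net feedback parameter λ = (−3.5) + (+0.979) + (+0.59) + (+0.0124) = -1.9186 W/m²/K.
ΔT = −F/λ = −12/(-1.9186) = 6.25 K.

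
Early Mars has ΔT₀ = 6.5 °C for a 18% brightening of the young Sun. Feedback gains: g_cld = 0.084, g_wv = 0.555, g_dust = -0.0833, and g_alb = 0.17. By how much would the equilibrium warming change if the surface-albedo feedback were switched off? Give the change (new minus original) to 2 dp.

Original: g = 0.7257, ΔT = 6.5/(1−0.7257) = 23.6967 °C.
Without surface-albedo: g' = 0.5557, ΔT' = 6.5/(1−0.5557) = 14.6298 °C.
Change = 14.6298 − 23.6967 = -9.07 °C.

-9.07 °C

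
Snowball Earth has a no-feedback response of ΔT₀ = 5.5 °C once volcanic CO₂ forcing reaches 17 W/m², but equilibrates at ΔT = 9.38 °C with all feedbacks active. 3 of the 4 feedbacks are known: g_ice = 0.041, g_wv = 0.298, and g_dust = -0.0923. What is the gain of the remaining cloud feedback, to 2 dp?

Amplification A = ΔT/ΔT₀ = 9.38/5.5 = 1.705.
Total gain g = 1 − 1/A = 1 − 1/1.705 = 0.4135.
Known gains sum to 0.041 + 0.298 − 0.0923 = 0.2467.
g_cld = 0.4135 − 0.2467 = 0.17.

0.17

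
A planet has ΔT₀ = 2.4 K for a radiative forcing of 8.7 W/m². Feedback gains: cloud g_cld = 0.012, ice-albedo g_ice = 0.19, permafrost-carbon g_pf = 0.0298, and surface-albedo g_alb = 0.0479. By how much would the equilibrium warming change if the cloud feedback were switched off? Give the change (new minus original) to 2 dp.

-0.05 K

Original: g = 0.2797, ΔT = 2.4/(1−0.2797) = 3.3319 K.
Without cloud: g' = 0.2677, ΔT' = 2.4/(1−0.2677) = 3.2773 K.
Change = 3.2773 − 3.3319 = -0.05 K.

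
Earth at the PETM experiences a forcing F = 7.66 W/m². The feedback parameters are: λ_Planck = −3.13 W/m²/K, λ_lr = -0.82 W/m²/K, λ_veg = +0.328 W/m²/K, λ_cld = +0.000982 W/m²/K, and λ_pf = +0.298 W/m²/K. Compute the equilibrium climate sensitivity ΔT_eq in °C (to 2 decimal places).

2.31 °C

Net feedback parameter λ = (−3.13) + (-0.82) + (+0.328) + (+0.000982) + (+0.298) = -3.323018 W/m²/K.
ΔT = −F/λ = −7.66/(-3.323018) = 2.31 °C.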